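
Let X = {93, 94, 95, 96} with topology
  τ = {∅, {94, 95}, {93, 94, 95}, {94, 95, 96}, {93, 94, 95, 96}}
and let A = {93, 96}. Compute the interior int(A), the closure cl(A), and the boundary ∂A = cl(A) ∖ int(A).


int(A) = ∅, cl(A) = {93, 96}, ∂A = {93, 96}.

Closed sets in (X, τ) are complements of opens:
  closed(X, τ) = {∅, {93}, {96}, {93, 96}, {93, 94, 95, 96}}.
int(A) = ⋃ {U ∈ τ : U ⊆ A}. Opens contained in A: ∅.
Taking the union of these: int(A) = ∅.
cl(A) = ⋂ {C closed : A ⊆ C}. Closed sets containing A: {93, 96}, {93, 94, 95, 96}.
Intersecting these: cl(A) = {93, 96}.
∂A = cl(A) ∖ int(A) = {93, 96} ∖ ∅ = {93, 96}.


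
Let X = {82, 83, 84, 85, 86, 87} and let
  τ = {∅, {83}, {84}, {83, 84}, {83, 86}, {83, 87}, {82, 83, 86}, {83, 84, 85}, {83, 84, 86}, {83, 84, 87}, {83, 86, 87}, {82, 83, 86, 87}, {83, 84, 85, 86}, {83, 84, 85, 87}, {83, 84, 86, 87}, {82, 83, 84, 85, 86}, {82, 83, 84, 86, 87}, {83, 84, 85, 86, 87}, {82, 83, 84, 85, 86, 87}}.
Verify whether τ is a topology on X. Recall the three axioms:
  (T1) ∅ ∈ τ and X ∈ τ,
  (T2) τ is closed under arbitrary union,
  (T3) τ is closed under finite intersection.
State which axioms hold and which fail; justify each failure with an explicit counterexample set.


τ is NOT a topology on X.

Axiom (T1): ∅ ∈ τ? Yes; X ∈ τ? Yes.
Axiom (T2/T3): check pairwise unions and intersections of members of τ.
Counterexample for (T2): {84} ∪ {82, 83, 86} = {82, 83, 84, 86} ∉ τ. Therefore τ is NOT a topology.


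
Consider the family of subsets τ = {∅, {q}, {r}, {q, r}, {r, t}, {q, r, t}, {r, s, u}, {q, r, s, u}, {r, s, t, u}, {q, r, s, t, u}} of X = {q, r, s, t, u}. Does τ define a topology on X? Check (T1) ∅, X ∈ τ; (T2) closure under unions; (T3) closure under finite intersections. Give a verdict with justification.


τ IS a topology on X.

Axiom (T1): ∅ ∈ τ? Yes; X ∈ τ? Yes.
Axiom (T2/T3): check pairwise unions and intersections of members of τ.
All pairwise intersections and unions checked — each lies in τ. Therefore τ satisfies (T1), (T2), (T3): it IS a topology on X.


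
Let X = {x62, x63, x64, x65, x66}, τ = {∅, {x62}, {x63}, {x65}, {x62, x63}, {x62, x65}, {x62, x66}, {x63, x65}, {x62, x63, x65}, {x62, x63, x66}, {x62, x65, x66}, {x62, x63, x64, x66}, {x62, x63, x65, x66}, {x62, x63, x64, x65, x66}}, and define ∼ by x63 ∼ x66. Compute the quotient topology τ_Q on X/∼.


X/∼ = {[x62], [x63=x66], [x64], [x65]}; |τ_Q| = 8.

Equivalence classes: [x62], [x63=x66], [x64], [x65].
Quotient map π: X → X/∼ sends x62 ↦ [x62], x63 ↦ [x63=x66], x64 ↦ [x64], x65 ↦ [x65], x66 ↦ [x63=x66].
For each subset V ⊆ X/∼, compute π^{-1}(V) ⊆ X and check whether π^{-1}(V) ∈ τ. V is open in τ_Q iff π^{-1}(V) ∈ τ.
  V = {}: π^{-1}(V) = ∅ ∈ τ ✓.
  V = {[x62]}: π^{-1}(V) = {x62} ∈ τ ✓.
  V = {[x63=x66]}: π^{-1}(V) = {x63, x66} ∉ τ ✗.
  V = {[x62], [x63=x66]}: π^{-1}(V) = {x62, x63, x66} ∈ τ ✓.
  V = {[x64]}: π^{-1}(V) = {x64} ∉ τ ✗.
  V = {[x62], [x64]}: π^{-1}(V) = {x62, x64} ∉ τ ✗.
  V = {[x63=x66], [x64]}: π^{-1}(V) = {x63, x64, x66} ∉ τ ✗.
  V = {[x62], [x63=x66], [x64]}: π^{-1}(V) = {x62, x63, x64, x66} ∈ τ ✓.
  V = {[x65]}: π^{-1}(V) = {x65} ∈ τ ✓.
  V = {[x62], [x65]}: π^{-1}(V) = {x62, x65} ∈ τ ✓.
  V = {[x63=x66], [x65]}: π^{-1}(V) = {x63, x65, x66} ∉ τ ✗.
  V = {[x62], [x63=x66], [x65]}: π^{-1}(V) = {x62, x63, x65, x66} ∈ τ ✓.
  V = {[x64], [x65]}: π^{-1}(V) = {x64, x65} ∉ τ ✗.
  V = {[x62], [x64], [x65]}: π^{-1}(V) = {x62, x64, x65} ∉ τ ✗.
  V = {[x63=x66], [x64], [x65]}: π^{-1}(V) = {x63, x64, x65, x66} ∉ τ ✗.
  V = {[x62], [x63=x66], [x64], [x65]}: π^{-1}(V) = {x62, x63, x64, x65, x66} ∈ τ ✓.
Open sets in the quotient: τ_Q = {{}, {[x62]}, {[x62], [x63=x66]}, {[x62], [x63=x66], [x64]}, {[x65]}, {[x62], [x65]}, {[x62], [x63=x66], [x65]}, {[x62], [x63=x66], [x64], [x65]}} (8 elements).


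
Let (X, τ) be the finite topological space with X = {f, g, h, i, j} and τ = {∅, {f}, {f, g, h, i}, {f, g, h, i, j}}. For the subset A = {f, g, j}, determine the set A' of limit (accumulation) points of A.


A' = {g, h, i, j}

For each x ∈ X, list the open sets U ∈ τ with x ∈ U, then check whether U ∩ (A ∖ {x}) ≠ ∅ for every such U.
  x = f: open {f} ∋ x has {f} ∩ (A ∖ {f}) = ∅, so x is NOT a limit point.
  x = g: opens ∋ x are {f, g, h, i}, {f, g, h, i, j}; each meets A ∖ {g}, so x IS a limit point.
  x = h: opens ∋ x are {f, g, h, i}, {f, g, h, i, j}; each meets A ∖ {h}, so x IS a limit point.
  x = i: opens ∋ x are {f, g, h, i}, {f, g, h, i, j}; each meets A ∖ {i}, so x IS a limit point.
  x = j: opens ∋ x are {f, g, h, i, j}; each meets A ∖ {j}, so x IS a limit point.
Collecting: A' = {g, h, i, j}.


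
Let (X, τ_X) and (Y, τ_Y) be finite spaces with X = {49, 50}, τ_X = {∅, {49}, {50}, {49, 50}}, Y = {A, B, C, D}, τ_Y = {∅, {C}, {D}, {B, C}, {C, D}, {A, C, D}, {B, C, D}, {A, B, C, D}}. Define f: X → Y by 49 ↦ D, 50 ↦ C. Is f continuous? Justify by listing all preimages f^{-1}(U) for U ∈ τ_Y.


f IS continuous.

Compute f^{-1}(U) for each U ∈ τ_Y:
  U = ∅: f^{-1}(U) = ∅ ∈ τ_X ✓.
  U = {C}: f^{-1}(U) = {50} ∈ τ_X ✓.
  U = {D}: f^{-1}(U) = {49} ∈ τ_X ✓.
  U = {B, C}: f^{-1}(U) = {50} ∈ τ_X ✓.
  U = {C, D}: f^{-1}(U) = {49, 50} ∈ τ_X ✓.
  U = {A, C, D}: f^{-1}(U) = {49, 50} ∈ τ_X ✓.
  U = {B, C, D}: f^{-1}(U) = {49, 50} ∈ τ_X ✓.
  U = {A, B, C, D}: f^{-1}(U) = {49, 50} ∈ τ_X ✓.
Every preimage lies in τ_X, so f IS continuous.


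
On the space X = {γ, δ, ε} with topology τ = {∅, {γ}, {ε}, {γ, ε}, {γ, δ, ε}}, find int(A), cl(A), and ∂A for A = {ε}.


int(A) = {ε}, cl(A) = {δ, ε}, ∂A = {δ}.

Closed sets in (X, τ) are complements of opens:
  closed(X, τ) = {∅, {δ}, {γ, δ}, {δ, ε}, {γ, δ, ε}}.
int(A) = ⋃ {U ∈ τ : U ⊆ A}. Opens contained in A: ∅, {ε}.
Taking the union of these: int(A) = {ε}.
cl(A) = ⋂ {C closed : A ⊆ C}. Closed sets containing A: {δ, ε}, {γ, δ, ε}.
Intersecting these: cl(A) = {δ, ε}.
∂A = cl(A) ∖ int(A) = {δ, ε} ∖ {ε} = {δ}.


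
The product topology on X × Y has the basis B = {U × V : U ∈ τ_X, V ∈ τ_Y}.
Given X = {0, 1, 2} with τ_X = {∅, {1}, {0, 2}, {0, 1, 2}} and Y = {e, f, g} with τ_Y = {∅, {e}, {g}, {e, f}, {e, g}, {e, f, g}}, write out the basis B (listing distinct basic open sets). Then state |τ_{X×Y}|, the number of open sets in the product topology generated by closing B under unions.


Basis B = {∅ × ∅, {1} × {e}, {1} × {g}, {0, 2} × {e}, {0, 2} × {g}, {1} × {e, f}, {1} × {e, g}, {0, 1, 2} × {e}, {0, 1, 2} × {g}, {1} × {e, f, g}, {0, 2} × {e, f}, {0, 2} × {e, g}, {0, 2} × {e, f, g}, {0, 1, 2} × {e, f}, {0, 1, 2} × {e, g}, {0, 1, 2} × {e, f, g}}; |τ_{X×Y}| = 36.

Enumerate products U × V with U ∈ τ_X, V ∈ τ_Y (deduplicated):
  ∅ × ∅ = {} (∅)
  {1} × {e} = {(1,e)}
  {1} × {g} = {(1,g)}
  {0, 2} × {e} = {(0,e), (2,e)}
  {0, 2} × {g} = {(0,g), (2,g)}
  {1} × {e, f} = {(1,e), (1,f)}
  {1} × {e, g} = {(1,e), (1,g)}
  {0, 1, 2} × {e} = {(0,e), (1,e), (2,e)}
  {0, 1, 2} × {g} = {(0,g), (1,g), (2,g)}
  {1} × {e, f, g} = {(1,e), (1,f), (1,g)}
  {0, 2} × {e, f} = {(0,e), (0,f), (2,e), (2,f)}
  {0, 2} × {e, g} = {(0,e), (0,g), (2,e), (2,g)}
  {0, 2} × {e, f, g} = {(0,e), (0,f), (0,g), (2,e), (2,f), (2,g)}
  {0, 1, 2} × {e, f} = {(0,e), (0,f), (1,e), (1,f), (2,e), (2,f)}
  {0, 1, 2} × {e, g} = {(0,e), (0,g), (1,e), (1,g), (2,e), (2,g)}
  {0, 1, 2} × {e, f, g} = {(0,e), (0,f), (0,g), (1,e), (1,f), (1,g), (2,e), (2,f), (2,g)}
These 16 distinct sets form the basis B.
Close under arbitrary unions to get τ_{X×Y}; counting gives |τ_{X×Y}| = 36.


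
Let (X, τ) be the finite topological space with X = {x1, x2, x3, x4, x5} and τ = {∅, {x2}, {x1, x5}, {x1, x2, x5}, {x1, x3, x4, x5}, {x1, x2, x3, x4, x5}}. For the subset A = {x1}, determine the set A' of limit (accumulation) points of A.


A' = {x3, x4, x5}

For each x ∈ X, list the open sets U ∈ τ with x ∈ U, then check whether U ∩ (A ∖ {x}) ≠ ∅ for every such U.
  x = x1: open {x1, x5} ∋ x has {x1, x5} ∩ (A ∖ {x1}) = ∅, so x is NOT a limit point.
  x = x2: open {x2} ∋ x has {x2} ∩ (A ∖ {x2}) = ∅, so x is NOT a limit point.
  x = x3: opens ∋ x are {x1, x3, x4, x5}, {x1, x2, x3, x4, x5}; each meets A ∖ {x3}, so x IS a limit point.
  x = x4: opens ∋ x are {x1, x3, x4, x5}, {x1, x2, x3, x4, x5}; each meets A ∖ {x4}, so x IS a limit point.
  x = x5: opens ∋ x are {x1, x5}, {x1, x2, x5}, {x1, x3, x4, x5}, {x1, x2, x3, x4, x5}; each meets A ∖ {x5}, so x IS a limit point.
Collecting: A' = {x3, x4, x5}.


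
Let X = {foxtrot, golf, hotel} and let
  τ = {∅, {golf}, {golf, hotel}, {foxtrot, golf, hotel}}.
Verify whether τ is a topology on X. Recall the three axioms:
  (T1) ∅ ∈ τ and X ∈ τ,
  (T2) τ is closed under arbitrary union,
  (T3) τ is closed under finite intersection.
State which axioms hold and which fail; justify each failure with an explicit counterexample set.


τ IS a topology on X.

Axiom (T1): ∅ ∈ τ? Yes; X ∈ τ? Yes.
Axiom (T2/T3): check pairwise unions and intersections of members of τ.
All pairwise intersections and unions checked — each lies in τ. Therefore τ satisfies (T1), (T2), (T3): it IS a topology on X.


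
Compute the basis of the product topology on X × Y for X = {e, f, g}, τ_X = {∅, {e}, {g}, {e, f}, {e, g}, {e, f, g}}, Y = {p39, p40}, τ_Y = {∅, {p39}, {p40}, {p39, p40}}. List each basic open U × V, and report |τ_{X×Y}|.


Basis B = {∅ × ∅, {e} × {p39}, {e} × {p40}, {g} × {p39}, {g} × {p40}, {e} × {p39, p40}, {e, f} × {p39}, {e, g} × {p39}, {e, f} × {p40}, {e, g} × {p40}, {g} × {p39, p40}, {e, f, g} × {p39}, {e, f, g} × {p40}, {e, f} × {p39, p40}, {e, g} × {p39, p40}, {e, f, g} × {p39, p40}}; |τ_{X×Y}| = 36.

Enumerate products U × V with U ∈ τ_X, V ∈ τ_Y (deduplicated):
  ∅ × ∅ = {} (∅)
  {e} × {p39} = {(e,p39)}
  {e} × {p40} = {(e,p40)}
  {g} × {p39} = {(g,p39)}
  {g} × {p40} = {(g,p40)}
  {e} × {p39, p40} = {(e,p39), (e,p40)}
  {e, f} × {p39} = {(e,p39), (f,p39)}
  {e, g} × {p39} = {(e,p39), (g,p39)}
  {e, f} × {p40} = {(e,p40), (f,p40)}
  {e, g} × {p40} = {(e,p40), (g,p40)}
  {g} × {p39, p40} = {(g,p39), (g,p40)}
  {e, f, g} × {p39} = {(e,p39), (f,p39), (g,p39)}
  {e, f, g} × {p40} = {(e,p40), (f,p40), (g,p40)}
  {e, f} × {p39, p40} = {(e,p39), (e,p40), (f,p39), (f,p40)}
  {e, g} × {p39, p40} = {(e,p39), (e,p40), (g,p39), (g,p40)}
  {e, f, g} × {p39, p40} = {(e,p39), (e,p40), (f,p39), (f,p40), (g,p39), (g,p40)}
These 16 distinct sets form the basis B.
Close under arbitrary unions to get τ_{X×Y}; counting gives |τ_{X×Y}| = 36.


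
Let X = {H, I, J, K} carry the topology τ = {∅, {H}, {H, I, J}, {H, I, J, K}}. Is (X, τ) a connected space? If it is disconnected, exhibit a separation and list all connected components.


(X, τ) is connected.

Find clopen sets (U ∈ τ with X ∖ U ∈ τ):
  U = ∅, X ∖ U = {H, I, J, K} — both open, so U is clopen.
  U = {H, I, J, K}, X ∖ U = ∅ — both open, so U is clopen.
Only trivial clopens (∅ and X) exist, so (X, τ) is connected.
Compute connected components by grouping points that agree on all clopens:
  component: {H, I, J, K}


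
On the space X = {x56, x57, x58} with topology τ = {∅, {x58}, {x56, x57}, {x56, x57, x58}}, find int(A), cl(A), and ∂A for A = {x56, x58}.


int(A) = {x58}, cl(A) = {x56, x57, x58}, ∂A = {x56, x57}.

Closed sets in (X, τ) are complements of opens:
  closed(X, τ) = {∅, {x58}, {x56, x57}, {x56, x57, x58}}.
int(A) = ⋃ {U ∈ τ : U ⊆ A}. Opens contained in A: ∅, {x58}.
Taking the union of these: int(A) = {x58}.
cl(A) = ⋂ {C closed : A ⊆ C}. Closed sets containing A: {x56, x57, x58}.
Intersecting these: cl(A) = {x56, x57, x58}.
∂A = cl(A) ∖ int(A) = {x56, x57, x58} ∖ {x58} = {x56, x57}.


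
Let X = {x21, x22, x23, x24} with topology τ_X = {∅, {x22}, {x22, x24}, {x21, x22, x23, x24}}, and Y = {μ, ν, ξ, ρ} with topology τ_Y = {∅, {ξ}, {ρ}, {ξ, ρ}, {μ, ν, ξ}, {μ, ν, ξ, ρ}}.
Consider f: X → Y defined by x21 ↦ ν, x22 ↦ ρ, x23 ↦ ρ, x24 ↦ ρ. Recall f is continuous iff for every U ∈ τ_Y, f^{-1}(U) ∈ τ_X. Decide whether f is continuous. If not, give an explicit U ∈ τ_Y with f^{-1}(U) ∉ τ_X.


f is NOT continuous.

Compute f^{-1}(U) for each U ∈ τ_Y:
  U = ∅: f^{-1}(U) = ∅ ∈ τ_X ✓.
  U = {ξ}: f^{-1}(U) = ∅ ∈ τ_X ✓.
  U = {ρ}: f^{-1}(U) = {x22, x23, x24} ∉ τ_X ✗.
  U = {ξ, ρ}: f^{-1}(U) = {x22, x23, x24} ∉ τ_X ✗.
  U = {μ, ν, ξ}: f^{-1}(U) = {x21} ∉ τ_X ✗.
  U = {μ, ν, ξ, ρ}: f^{-1}(U) = {x21, x22, x23, x24} ∈ τ_X ✓.
Found U = {ρ} with f^{-1}(U) = {x22, x23, x24} not in τ_X. Therefore f is NOT continuous.


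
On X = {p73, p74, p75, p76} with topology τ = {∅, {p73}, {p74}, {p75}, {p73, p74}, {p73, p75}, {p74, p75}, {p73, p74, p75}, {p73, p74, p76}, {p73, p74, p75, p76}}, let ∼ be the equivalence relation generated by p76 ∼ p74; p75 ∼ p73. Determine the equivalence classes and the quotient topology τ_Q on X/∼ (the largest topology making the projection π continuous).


X/∼ = {[p73=p75], [p74=p76]}; |τ_Q| = 3.

Equivalence classes: [p73=p75], [p74=p76].
Quotient map π: X → X/∼ sends p73 ↦ [p73=p75], p74 ↦ [p74=p76], p75 ↦ [p73=p75], p76 ↦ [p74=p76].
For each subset V ⊆ X/∼, compute π^{-1}(V) ⊆ X and check whether π^{-1}(V) ∈ τ. V is open in τ_Q iff π^{-1}(V) ∈ τ.
  V = {}: π^{-1}(V) = ∅ ∈ τ ✓.
  V = {[p73=p75]}: π^{-1}(V) = {p73, p75} ∈ τ ✓.
  V = {[p74=p76]}: π^{-1}(V) = {p74, p76} ∉ τ ✗.
  V = {[p73=p75], [p74=p76]}: π^{-1}(V) = {p73, p74, p75, p76} ∈ τ ✓.
Open sets in the quotient: τ_Q = {{}, {[p73=p75]}, {[p73=p75], [p74=p76]}} (3 elements).


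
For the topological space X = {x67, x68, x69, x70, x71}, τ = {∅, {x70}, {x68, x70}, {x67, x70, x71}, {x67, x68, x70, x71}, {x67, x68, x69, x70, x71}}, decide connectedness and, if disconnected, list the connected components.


(X, τ) is connected.

Find clopen sets (U ∈ τ with X ∖ U ∈ τ):
  U = ∅, X ∖ U = {x67, x68, x69, x70, x71} — both open, so U is clopen.
  U = {x67, x68, x69, x70, x71}, X ∖ U = ∅ — both open, so U is clopen.
Only trivial clopens (∅ and X) exist, so (X, τ) is connected.
Compute connected components by grouping points that agree on all clopens:
  component: {x67, x68, x69, x70, x71}


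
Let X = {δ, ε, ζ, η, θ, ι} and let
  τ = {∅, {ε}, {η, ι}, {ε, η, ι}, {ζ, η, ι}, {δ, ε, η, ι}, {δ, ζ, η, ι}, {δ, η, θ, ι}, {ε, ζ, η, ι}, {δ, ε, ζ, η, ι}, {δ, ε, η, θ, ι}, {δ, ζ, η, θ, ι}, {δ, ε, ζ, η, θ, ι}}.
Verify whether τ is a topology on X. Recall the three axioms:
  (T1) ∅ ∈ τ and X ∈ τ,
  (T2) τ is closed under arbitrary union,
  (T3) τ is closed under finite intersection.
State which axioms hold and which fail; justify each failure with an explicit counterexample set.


τ is NOT a topology on X.

Axiom (T1): ∅ ∈ τ? Yes; X ∈ τ? Yes.
Axiom (T2/T3): check pairwise unions and intersections of members of τ.
Counterexample for (T3): {δ, ε, η, ι} ∩ {δ, ζ, η, ι} = {δ, η, ι} ∉ τ. Therefore τ is NOT a topology.


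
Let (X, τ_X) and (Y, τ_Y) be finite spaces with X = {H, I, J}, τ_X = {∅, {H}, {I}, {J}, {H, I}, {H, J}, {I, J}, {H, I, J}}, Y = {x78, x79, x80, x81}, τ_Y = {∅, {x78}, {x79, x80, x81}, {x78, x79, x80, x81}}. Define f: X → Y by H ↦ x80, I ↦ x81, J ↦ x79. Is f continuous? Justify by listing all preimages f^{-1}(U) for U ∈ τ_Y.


f IS continuous.

Compute f^{-1}(U) for each U ∈ τ_Y:
  U = ∅: f^{-1}(U) = ∅ ∈ τ_X ✓.
  U = {x78}: f^{-1}(U) = ∅ ∈ τ_X ✓.
  U = {x79, x80, x81}: f^{-1}(U) = {H, I, J} ∈ τ_X ✓.
  U = {x78, x79, x80, x81}: f^{-1}(U) = {H, I, J} ∈ τ_X ✓.
Every preimage lies in τ_X, so f IS continuous.


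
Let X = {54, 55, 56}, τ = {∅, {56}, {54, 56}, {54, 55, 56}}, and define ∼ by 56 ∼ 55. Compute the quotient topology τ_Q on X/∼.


X/∼ = {[54], [55=56]}; |τ_Q| = 2.

Equivalence classes: [54], [55=56].
Quotient map π: X → X/∼ sends 54 ↦ [54], 55 ↦ [55=56], 56 ↦ [55=56].
For each subset V ⊆ X/∼, compute π^{-1}(V) ⊆ X and check whether π^{-1}(V) ∈ τ. V is open in τ_Q iff π^{-1}(V) ∈ τ.
  V = {}: π^{-1}(V) = ∅ ∈ τ ✓.
  V = {[54]}: π^{-1}(V) = {54} ∉ τ ✗.
  V = {[55=56]}: π^{-1}(V) = {55, 56} ∉ τ ✗.
  V = {[54], [55=56]}: π^{-1}(V) = {54, 55, 56} ∈ τ ✓.
Open sets in the quotient: τ_Q = {{}, {[54], [55=56]}} (2 elements).


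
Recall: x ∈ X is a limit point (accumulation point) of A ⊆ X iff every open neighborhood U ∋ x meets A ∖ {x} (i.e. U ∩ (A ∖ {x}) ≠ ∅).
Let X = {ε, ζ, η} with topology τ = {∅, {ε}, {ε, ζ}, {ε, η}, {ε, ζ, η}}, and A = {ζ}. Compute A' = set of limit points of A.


A' = ∅

For each x ∈ X, list the open sets U ∈ τ with x ∈ U, then check whether U ∩ (A ∖ {x}) ≠ ∅ for every such U.
  x = ε: open {ε} ∋ x has {ε} ∩ (A ∖ {ε}) = ∅, so x is NOT a limit point.
  x = ζ: open {ε, ζ} ∋ x has {ε, ζ} ∩ (A ∖ {ζ}) = ∅, so x is NOT a limit point.
  x = η: open {ε, η} ∋ x has {ε, η} ∩ (A ∖ {η}) = ∅, so x is NOT a limit point.
Collecting: A' = ∅.


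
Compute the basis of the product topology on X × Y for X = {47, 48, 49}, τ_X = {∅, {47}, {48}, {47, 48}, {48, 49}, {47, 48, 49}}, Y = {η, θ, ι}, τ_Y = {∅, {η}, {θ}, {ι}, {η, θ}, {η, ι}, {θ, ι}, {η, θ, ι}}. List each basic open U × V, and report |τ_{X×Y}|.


Basis B = {∅ × ∅, {47} × {η}, {47} × {θ}, {47} × {ι}, {48} × {η}, {48} × {θ}, {48} × {ι}, {47} × {η, θ}, {47} × {η, ι}, {47, 48} × {η}, {47} × {θ, ι}, {47, 48} × {θ}, {47, 48} × {ι}, {48} × {η, θ}, {48} × {η, ι}, {48, 49} × {η}, {48} × {θ, ι}, {48, 49} × {θ}, {48, 49} × {ι}, {47} × {η, θ, ι}, {47, 48, 49} × {η}, {47, 48, 49} × {θ}, {47, 48, 49} × {ι}, {48} × {η, θ, ι}, {47, 48} × {η, θ}, {47, 48} × {η, ι}, {47, 48} × {θ, ι}, {48, 49} × {η, θ}, {48, 49} × {η, ι}, {48, 49} × {θ, ι}, {47, 48} × {η, θ, ι}, {47, 48, 49} × {η, θ}, {47, 48, 49} × {η, ι}, {47, 48, 49} × {θ, ι}, {48, 49} × {η, θ, ι}, {47, 48, 49} × {η, θ, ι}}; |τ_{X×Y}| = 216.

Enumerate products U × V with U ∈ τ_X, V ∈ τ_Y (deduplicated):
  ∅ × ∅ = {} (∅)
  {47} × {η} = {(47,η)}
  {47} × {θ} = {(47,θ)}
  {47} × {ι} = {(47,ι)}
  {48} × {η} = {(48,η)}
  {48} × {θ} = {(48,θ)}
  {48} × {ι} = {(48,ι)}
  {47} × {η, θ} = {(47,η), (47,θ)}
  {47} × {η, ι} = {(47,η), (47,ι)}
  {47, 48} × {η} = {(47,η), (48,η)}
  {47} × {θ, ι} = {(47,θ), (47,ι)}
  {47, 48} × {θ} = {(47,θ), (48,θ)}
  {47, 48} × {ι} = {(47,ι), (48,ι)}
  {48} × {η, θ} = {(48,η), (48,θ)}
  {48} × {η, ι} = {(48,η), (48,ι)}
  {48, 49} × {η} = {(48,η), (49,η)}
  {48} × {θ, ι} = {(48,θ), (48,ι)}
  {48, 49} × {θ} = {(48,θ), (49,θ)}
  {48, 49} × {ι} = {(48,ι), (49,ι)}
  {47} × {η, θ, ι} = {(47,η), (47,θ), (47,ι)}
  {47, 48, 49} × {η} = {(47,η), (48,η), (49,η)}
  {47, 48, 49} × {θ} = {(47,θ), (48,θ), (49,θ)}
  {47, 48, 49} × {ι} = {(47,ι), (48,ι), (49,ι)}
  {48} × {η, θ, ι} = {(48,η), (48,θ), (48,ι)}
  {47, 48} × {η, θ} = {(47,η), (47,θ), (48,η), (48,θ)}
  {47, 48} × {η, ι} = {(47,η), (47,ι), (48,η), (48,ι)}
  {47, 48} × {θ, ι} = {(47,θ), (47,ι), (48,θ), (48,ι)}
  {48, 49} × {η, θ} = {(48,η), (48,θ), (49,η), (49,θ)}
  {48, 49} × {η, ι} = {(48,η), (48,ι), (49,η), (49,ι)}
  {48, 49} × {θ, ι} = {(48,θ), (48,ι), (49,θ), (49,ι)}
  {47, 48} × {η, θ, ι} = {(47,η), (47,θ), (47,ι), (48,η), (48,θ), (48,ι)}
  {47, 48, 49} × {η, θ} = {(47,η), (47,θ), (48,η), (48,θ), (49,η), (49,θ)}
  {47, 48, 49} × {η, ι} = {(47,η), (47,ι), (48,η), (48,ι), (49,η), (49,ι)}
  {47, 48, 49} × {θ, ι} = {(47,θ), (47,ι), (48,θ), (48,ι), (49,θ), (49,ι)}
  {48, 49} × {η, θ, ι} = {(48,η), (48,θ), (48,ι), (49,η), (49,θ), (49,ι)}
  {47, 48, 49} × {η, θ, ι} = {(47,η), (47,θ), (47,ι), (48,η), (48,θ), (48,ι), (49,η), (49,θ), (49,ι)}
These 36 distinct sets form the basis B.
Close under arbitrary unions to get τ_{X×Y}; counting gives |τ_{X×Y}| = 216.


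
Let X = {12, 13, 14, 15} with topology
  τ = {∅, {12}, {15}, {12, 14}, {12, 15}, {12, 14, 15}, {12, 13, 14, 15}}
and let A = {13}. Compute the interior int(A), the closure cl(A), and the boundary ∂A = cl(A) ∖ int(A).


int(A) = ∅, cl(A) = {13}, ∂A = {13}.

Closed sets in (X, τ) are complements of opens:
  closed(X, τ) = {∅, {13}, {13, 14}, {13, 15}, {12, 13, 14}, {13, 14, 15}, {12, 13, 14, 15}}.
int(A) = ⋃ {U ∈ τ : U ⊆ A}. Opens contained in A: ∅.
Taking the union of these: int(A) = ∅.
cl(A) = ⋂ {C closed : A ⊆ C}. Closed sets containing A: {13}, {13, 14}, {13, 15}, {12, 13, 14}, {13, 14, 15}, {12, 13, 14, 15}.
Intersecting these: cl(A) = {13}.
∂A = cl(A) ∖ int(A) = {13} ∖ ∅ = {13}.


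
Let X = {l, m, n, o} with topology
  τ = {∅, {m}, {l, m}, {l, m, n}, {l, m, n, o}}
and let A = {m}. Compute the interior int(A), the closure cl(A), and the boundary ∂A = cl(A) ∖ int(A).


int(A) = {m}, cl(A) = {l, m, n, o}, ∂A = {l, n, o}.

Closed sets in (X, τ) are complements of opens:
  closed(X, τ) = {∅, {o}, {n, o}, {l, n, o}, {l, m, n, o}}.
int(A) = ⋃ {U ∈ τ : U ⊆ A}. Opens contained in A: ∅, {m}.
Taking the union of these: int(A) = {m}.
cl(A) = ⋂ {C closed : A ⊆ C}. Closed sets containing A: {l, m, n, o}.
Intersecting these: cl(A) = {l, m, n, o}.
∂A = cl(A) ∖ int(A) = {l, m, n, o} ∖ {m} = {l, n, o}.


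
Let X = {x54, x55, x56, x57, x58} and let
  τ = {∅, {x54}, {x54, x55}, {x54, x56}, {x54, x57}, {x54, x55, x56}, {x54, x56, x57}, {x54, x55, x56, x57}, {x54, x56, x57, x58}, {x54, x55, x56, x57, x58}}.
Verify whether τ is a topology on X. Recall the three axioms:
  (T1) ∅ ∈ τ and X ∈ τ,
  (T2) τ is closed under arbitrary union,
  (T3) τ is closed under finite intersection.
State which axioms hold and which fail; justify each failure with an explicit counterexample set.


τ is NOT a topology on X.

Axiom (T1): ∅ ∈ τ? Yes; X ∈ τ? Yes.
Axiom (T2/T3): check pairwise unions and intersections of members of τ.
Counterexample for (T2): {x54, x55} ∪ {x54, x57} = {x54, x55, x57} ∉ τ. Therefore τ is NOT a topology.


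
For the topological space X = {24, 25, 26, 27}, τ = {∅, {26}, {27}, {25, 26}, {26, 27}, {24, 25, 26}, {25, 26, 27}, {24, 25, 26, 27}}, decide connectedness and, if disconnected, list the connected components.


(X, τ) is disconnected; components = [{27}, {24, 25, 26}].

Find clopen sets (U ∈ τ with X ∖ U ∈ τ):
  U = ∅, X ∖ U = {24, 25, 26, 27} — both open, so U is clopen.
  U = {27}, X ∖ U = {24, 25, 26} — both open, so U is clopen.
  U = {24, 25, 26}, X ∖ U = {27} — both open, so U is clopen.
  U = {24, 25, 26, 27}, X ∖ U = ∅ — both open, so U is clopen.
Nontrivial clopen(s) exist: e.g. {27}. So (X, τ) is disconnected.
Compute connected components by grouping points that agree on all clopens:
  component: {27}
  component: {24, 25, 26}


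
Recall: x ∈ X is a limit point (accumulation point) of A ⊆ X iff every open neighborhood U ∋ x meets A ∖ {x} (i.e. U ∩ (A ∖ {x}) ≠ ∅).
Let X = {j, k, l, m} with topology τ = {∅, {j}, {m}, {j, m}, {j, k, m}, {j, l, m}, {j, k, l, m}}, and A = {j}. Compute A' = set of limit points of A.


A' = {k, l}

For each x ∈ X, list the open sets U ∈ τ with x ∈ U, then check whether U ∩ (A ∖ {x}) ≠ ∅ for every such U.
  x = j: open {j} ∋ x has {j} ∩ (A ∖ {j}) = ∅, so x is NOT a limit point.
  x = k: opens ∋ x are {j, k, m}, {j, k, l, m}; each meets A ∖ {k}, so x IS a limit point.
  x = l: opens ∋ x are {j, l, m}, {j, k, l, m}; each meets A ∖ {l}, so x IS a limit point.
  x = m: open {m} ∋ x has {m} ∩ (A ∖ {m}) = ∅, so x is NOT a limit point.
Collecting: A' = {k, l}.


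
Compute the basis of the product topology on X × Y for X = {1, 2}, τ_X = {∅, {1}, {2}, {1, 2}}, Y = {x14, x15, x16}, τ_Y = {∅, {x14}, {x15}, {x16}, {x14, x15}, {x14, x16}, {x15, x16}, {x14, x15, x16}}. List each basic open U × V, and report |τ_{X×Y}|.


Basis B = {∅ × ∅, {1} × {x14}, {1} × {x15}, {1} × {x16}, {2} × {x14}, {2} × {x15}, {2} × {x16}, {1} × {x14, x15}, {1} × {x14, x16}, {1, 2} × {x14}, {1} × {x15, x16}, {1, 2} × {x15}, {1, 2} × {x16}, {2} × {x14, x15}, {2} × {x14, x16}, {2} × {x15, x16}, {1} × {x14, x15, x16}, {2} × {x14, x15, x16}, {1, 2} × {x14, x15}, {1, 2} × {x14, x16}, {1, 2} × {x15, x16}, {1, 2} × {x14, x15, x16}}; |τ_{X×Y}| = 64.

Enumerate products U × V with U ∈ τ_X, V ∈ τ_Y (deduplicated):
  ∅ × ∅ = {} (∅)
  {1} × {x14} = {(1,x14)}
  {1} × {x15} = {(1,x15)}
  {1} × {x16} = {(1,x16)}
  {2} × {x14} = {(2,x14)}
  {2} × {x15} = {(2,x15)}
  {2} × {x16} = {(2,x16)}
  {1} × {x14, x15} = {(1,x14), (1,x15)}
  {1} × {x14, x16} = {(1,x14), (1,x16)}
  {1, 2} × {x14} = {(1,x14), (2,x14)}
  {1} × {x15, x16} = {(1,x15), (1,x16)}
  {1, 2} × {x15} = {(1,x15), (2,x15)}
  {1, 2} × {x16} = {(1,x16), (2,x16)}
  {2} × {x14, x15} = {(2,x14), (2,x15)}
  {2} × {x14, x16} = {(2,x14), (2,x16)}
  {2} × {x15, x16} = {(2,x15), (2,x16)}
  {1} × {x14, x15, x16} = {(1,x14), (1,x15), (1,x16)}
  {2} × {x14, x15, x16} = {(2,x14), (2,x15), (2,x16)}
  {1, 2} × {x14, x15} = {(1,x14), (1,x15), (2,x14), (2,x15)}
  {1, 2} × {x14, x16} = {(1,x14), (1,x16), (2,x14), (2,x16)}
  {1, 2} × {x15, x16} = {(1,x15), (1,x16), (2,x15), (2,x16)}
  {1, 2} × {x14, x15, x16} = {(1,x14), (1,x15), (1,x16), (2,x14), (2,x15), (2,x16)}
These 22 distinct sets form the basis B.
Close under arbitrary unions to get τ_{X×Y}; counting gives |τ_{X×Y}| = 64.


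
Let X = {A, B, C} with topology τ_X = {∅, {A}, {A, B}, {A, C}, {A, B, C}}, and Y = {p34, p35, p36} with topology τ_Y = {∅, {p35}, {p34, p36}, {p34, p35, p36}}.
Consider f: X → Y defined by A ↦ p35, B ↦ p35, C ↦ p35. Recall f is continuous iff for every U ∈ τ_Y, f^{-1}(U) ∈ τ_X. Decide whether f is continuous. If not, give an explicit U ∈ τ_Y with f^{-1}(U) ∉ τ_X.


f IS continuous.

Compute f^{-1}(U) for each U ∈ τ_Y:
  U = ∅: f^{-1}(U) = ∅ ∈ τ_X ✓.
  U = {p35}: f^{-1}(U) = {A, B, C} ∈ τ_X ✓.
  U = {p34, p36}: f^{-1}(U) = ∅ ∈ τ_X ✓.
  U = {p34, p35, p36}: f^{-1}(U) = {A, B, C} ∈ τ_X ✓.
Every preimage lies in τ_X, so f IS continuous.


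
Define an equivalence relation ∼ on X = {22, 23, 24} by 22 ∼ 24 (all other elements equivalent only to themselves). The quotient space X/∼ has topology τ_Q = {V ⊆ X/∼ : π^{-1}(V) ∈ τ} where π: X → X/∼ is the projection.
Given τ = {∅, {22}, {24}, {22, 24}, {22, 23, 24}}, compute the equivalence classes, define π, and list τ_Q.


X/∼ = {[22=24], [23]}; |τ_Q| = 3.

Equivalence classes: [22=24], [23].
Quotient map π: X → X/∼ sends 22 ↦ [22=24], 23 ↦ [23], 24 ↦ [22=24].
For each subset V ⊆ X/∼, compute π^{-1}(V) ⊆ X and check whether π^{-1}(V) ∈ τ. V is open in τ_Q iff π^{-1}(V) ∈ τ.
  V = {}: π^{-1}(V) = ∅ ∈ τ ✓.
  V = {[22=24]}: π^{-1}(V) = {22, 24} ∈ τ ✓.
  V = {[23]}: π^{-1}(V) = {23} ∉ τ ✗.
  V = {[22=24], [23]}: π^{-1}(V) = {22, 23, 24} ∈ τ ✓.
Open sets in the quotient: τ_Q = {{}, {[22=24]}, {[22=24], [23]}} (3 elements).


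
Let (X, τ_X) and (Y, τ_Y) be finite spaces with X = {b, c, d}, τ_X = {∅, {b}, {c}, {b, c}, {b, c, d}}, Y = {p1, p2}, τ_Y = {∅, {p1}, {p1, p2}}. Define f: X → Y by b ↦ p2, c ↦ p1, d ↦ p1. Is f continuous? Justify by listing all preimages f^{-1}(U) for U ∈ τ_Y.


f is NOT continuous.

Compute f^{-1}(U) for each U ∈ τ_Y:
  U = ∅: f^{-1}(U) = ∅ ∈ τ_X ✓.
  U = {p1}: f^{-1}(U) = {c, d} ∉ τ_X ✗.
  U = {p1, p2}: f^{-1}(U) = {b, c, d} ∈ τ_X ✓.
Found U = {p1} with f^{-1}(U) = {c, d} not in τ_X. Therefore f is NOT continuous.


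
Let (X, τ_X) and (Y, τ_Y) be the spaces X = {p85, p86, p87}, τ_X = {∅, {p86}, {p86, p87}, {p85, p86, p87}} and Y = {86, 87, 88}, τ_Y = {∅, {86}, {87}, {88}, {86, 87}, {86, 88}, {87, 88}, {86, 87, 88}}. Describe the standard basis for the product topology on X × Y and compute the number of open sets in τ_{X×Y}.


Basis B = {∅ × ∅, {p86} × {86}, {p86} × {87}, {p86} × {88}, {p86} × {86, 87}, {p86} × {86, 88}, {p86, p87} × {86}, {p86} × {87, 88}, {p86, p87} × {87}, {p86, p87} × {88}, {p85, p86, p87} × {86}, {p85, p86, p87} × {87}, {p85, p86, p87} × {88}, {p86} × {86, 87, 88}, {p86, p87} × {86, 87}, {p86, p87} × {86, 88}, {p86, p87} × {87, 88}, {p85, p86, p87} × {86, 87}, {p85, p86, p87} × {86, 88}, {p85, p86, p87} × {87, 88}, {p86, p87} × {86, 87, 88}, {p85, p86, p87} × {86, 87, 88}}; |τ_{X×Y}| = 64.

Enumerate products U × V with U ∈ τ_X, V ∈ τ_Y (deduplicated):
  ∅ × ∅ = {} (∅)
  {p86} × {86} = {(p86,86)}
  {p86} × {87} = {(p86,87)}
  {p86} × {88} = {(p86,88)}
  {p86} × {86, 87} = {(p86,86), (p86,87)}
  {p86} × {86, 88} = {(p86,86), (p86,88)}
  {p86, p87} × {86} = {(p86,86), (p87,86)}
  {p86} × {87, 88} = {(p86,87), (p86,88)}
  {p86, p87} × {87} = {(p86,87), (p87,87)}
  {p86, p87} × {88} = {(p86,88), (p87,88)}
  {p85, p86, p87} × {86} = {(p85,86), (p86,86), (p87,86)}
  {p85, p86, p87} × {87} = {(p85,87), (p86,87), (p87,87)}
  {p85, p86, p87} × {88} = {(p85,88), (p86,88), (p87,88)}
  {p86} × {86, 87, 88} = {(p86,86), (p86,87), (p86,88)}
  {p86, p87} × {86, 87} = {(p86,86), (p86,87), (p87,86), (p87,87)}
  {p86, p87} × {86, 88} = {(p86,86), (p86,88), (p87,86), (p87,88)}
  {p86, p87} × {87, 88} = {(p86,87), (p86,88), (p87,87), (p87,88)}
  {p85, p86, p87} × {86, 87} = {(p85,86), (p85,87), (p86,86), (p86,87), (p87,86), (p87,87)}
  {p85, p86, p87} × {86, 88} = {(p85,86), (p85,88), (p86,86), (p86,88), (p87,86), (p87,88)}
  {p85, p86, p87} × {87, 88} = {(p85,87), (p85,88), (p86,87), (p86,88), (p87,87), (p87,88)}
  {p86, p87} × {86, 87, 88} = {(p86,86), (p86,87), (p86,88), (p87,86), (p87,87), (p87,88)}
  {p85, p86, p87} × {86, 87, 88} = {(p85,86), (p85,87), (p85,88), (p86,86), (p86,87), (p86,88), (p87,86), (p87,87), (p87,88)}
These 22 distinct sets form the basis B.
Close under arbitrary unions to get τ_{X×Y}; counting gives |τ_{X×Y}| = 64.


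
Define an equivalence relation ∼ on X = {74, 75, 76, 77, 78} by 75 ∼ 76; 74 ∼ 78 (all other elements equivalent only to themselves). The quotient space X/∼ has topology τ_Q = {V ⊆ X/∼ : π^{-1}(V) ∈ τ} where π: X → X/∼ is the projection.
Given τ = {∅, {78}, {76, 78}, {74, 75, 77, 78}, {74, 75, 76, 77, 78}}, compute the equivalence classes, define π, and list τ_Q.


X/∼ = {[74=78], [75=76], [77]}; |τ_Q| = 2.

Equivalence classes: [74=78], [75=76], [77].
Quotient map π: X → X/∼ sends 74 ↦ [74=78], 75 ↦ [75=76], 76 ↦ [75=76], 77 ↦ [77], 78 ↦ [74=78].
For each subset V ⊆ X/∼, compute π^{-1}(V) ⊆ X and check whether π^{-1}(V) ∈ τ. V is open in τ_Q iff π^{-1}(V) ∈ τ.
  V = {}: π^{-1}(V) = ∅ ∈ τ ✓.
  V = {[74=78]}: π^{-1}(V) = {74, 78} ∉ τ ✗.
  V = {[75=76]}: π^{-1}(V) = {75, 76} ∉ τ ✗.
  V = {[74=78], [75=76]}: π^{-1}(V) = {74, 75, 76, 78} ∉ τ ✗.
  V = {[77]}: π^{-1}(V) = {77} ∉ τ ✗.
  V = {[74=78], [77]}: π^{-1}(V) = {74, 77, 78} ∉ τ ✗.
  V = {[75=76], [77]}: π^{-1}(V) = {75, 76, 77} ∉ τ ✗.
  V = {[74=78], [75=76], [77]}: π^{-1}(V) = {74, 75, 76, 77, 78} ∈ τ ✓.
Open sets in the quotient: τ_Q = {{}, {[74=78], [75=76], [77]}} (2 elements).


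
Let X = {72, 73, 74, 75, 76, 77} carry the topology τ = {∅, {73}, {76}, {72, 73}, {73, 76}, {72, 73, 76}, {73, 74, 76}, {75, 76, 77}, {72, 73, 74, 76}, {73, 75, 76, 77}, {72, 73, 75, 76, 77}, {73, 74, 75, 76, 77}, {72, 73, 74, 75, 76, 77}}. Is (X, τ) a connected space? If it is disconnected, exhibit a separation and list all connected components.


(X, τ) is connected.

Find clopen sets (U ∈ τ with X ∖ U ∈ τ):
  U = ∅, X ∖ U = {72, 73, 74, 75, 76, 77} — both open, so U is clopen.
  U = {72, 73, 74, 75, 76, 77}, X ∖ U = ∅ — both open, so U is clopen.
Only trivial clopens (∅ and X) exist, so (X, τ) is connected.
Compute connected components by grouping points that agree on all clopens:
  component: {72, 73, 74, 75, 76, 77}


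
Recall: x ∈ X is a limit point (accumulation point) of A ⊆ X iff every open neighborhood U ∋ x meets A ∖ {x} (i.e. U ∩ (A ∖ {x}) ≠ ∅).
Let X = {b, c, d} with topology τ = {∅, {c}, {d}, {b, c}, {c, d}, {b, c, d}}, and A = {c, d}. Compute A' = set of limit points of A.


A' = {b}

For each x ∈ X, list the open sets U ∈ τ with x ∈ U, then check whether U ∩ (A ∖ {x}) ≠ ∅ for every such U.
  x = b: opens ∋ x are {b, c}, {b, c, d}; each meets A ∖ {b}, so x IS a limit point.
  x = c: open {c} ∋ x has {c} ∩ (A ∖ {c}) = ∅, so x is NOT a limit point.
  x = d: open {d} ∋ x has {d} ∩ (A ∖ {d}) = ∅, so x is NOT a limit point.
Collecting: A' = {b}.


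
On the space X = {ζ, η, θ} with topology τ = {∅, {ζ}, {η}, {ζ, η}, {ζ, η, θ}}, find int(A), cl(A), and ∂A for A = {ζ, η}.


int(A) = {ζ, η}, cl(A) = {ζ, η, θ}, ∂A = {θ}.

Closed sets in (X, τ) are complements of opens:
  closed(X, τ) = {∅, {θ}, {ζ, θ}, {η, θ}, {ζ, η, θ}}.
int(A) = ⋃ {U ∈ τ : U ⊆ A}. Opens contained in A: ∅, {ζ}, {η}, {ζ, η}.
Taking the union of these: int(A) = {ζ, η}.
cl(A) = ⋂ {C closed : A ⊆ C}. Closed sets containing A: {ζ, η, θ}.
Intersecting these: cl(A) = {ζ, η, θ}.
∂A = cl(A) ∖ int(A) = {ζ, η, θ} ∖ {ζ, η} = {θ}.


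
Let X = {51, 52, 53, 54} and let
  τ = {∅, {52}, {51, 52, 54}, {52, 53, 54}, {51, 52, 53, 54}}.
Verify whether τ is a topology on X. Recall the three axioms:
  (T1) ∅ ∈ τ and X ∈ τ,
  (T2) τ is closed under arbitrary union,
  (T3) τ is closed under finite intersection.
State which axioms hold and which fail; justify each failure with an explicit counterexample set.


τ is NOT a topology on X.

Axiom (T1): ∅ ∈ τ? Yes; X ∈ τ? Yes.
Axiom (T2/T3): check pairwise unions and intersections of members of τ.
Counterexample for (T3): {51, 52, 54} ∩ {52, 53, 54} = {52, 54} ∉ τ. Therefore τ is NOT a topology.


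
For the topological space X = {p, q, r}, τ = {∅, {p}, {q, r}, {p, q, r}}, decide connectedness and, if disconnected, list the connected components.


(X, τ) is disconnected; components = [{p}, {q, r}].

Find clopen sets (U ∈ τ with X ∖ U ∈ τ):
  U = ∅, X ∖ U = {p, q, r} — both open, so U is clopen.
  U = {p}, X ∖ U = {q, r} — both open, so U is clopen.
  U = {q, r}, X ∖ U = {p} — both open, so U is clopen.
  U = {p, q, r}, X ∖ U = ∅ — both open, so U is clopen.
Nontrivial clopen(s) exist: e.g. {q, r}. So (X, τ) is disconnected.
Compute connected components by grouping points that agree on all clopens:
  component: {p}
  component: {q, r}


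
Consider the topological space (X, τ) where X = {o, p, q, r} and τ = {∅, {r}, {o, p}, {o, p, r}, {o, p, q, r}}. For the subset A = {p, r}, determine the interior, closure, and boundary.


int(A) = {r}, cl(A) = {o, p, q, r}, ∂A = {o, p, q}.

Closed sets in (X, τ) are complements of opens:
  closed(X, τ) = {∅, {q}, {q, r}, {o, p, q}, {o, p, q, r}}.
int(A) = ⋃ {U ∈ τ : U ⊆ A}. Opens contained in A: ∅, {r}.
Taking the union of these: int(A) = {r}.
cl(A) = ⋂ {C closed : A ⊆ C}. Closed sets containing A: {o, p, q, r}.
Intersecting these: cl(A) = {o, p, q, r}.
∂A = cl(A) ∖ int(A) = {o, p, q, r} ∖ {r} = {o, p, q}.


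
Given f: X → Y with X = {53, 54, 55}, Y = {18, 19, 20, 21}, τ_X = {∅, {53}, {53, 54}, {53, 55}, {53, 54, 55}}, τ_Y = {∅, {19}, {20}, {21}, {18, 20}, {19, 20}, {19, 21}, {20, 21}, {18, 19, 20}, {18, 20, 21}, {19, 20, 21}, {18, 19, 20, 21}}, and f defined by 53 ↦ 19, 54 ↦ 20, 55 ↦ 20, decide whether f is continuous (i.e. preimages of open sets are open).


f is NOT continuous.

Compute f^{-1}(U) for each U ∈ τ_Y:
  U = ∅: f^{-1}(U) = ∅ ∈ τ_X ✓.
  U = {19}: f^{-1}(U) = {53} ∈ τ_X ✓.
  U = {20}: f^{-1}(U) = {54, 55} ∉ τ_X ✗.
  U = {21}: f^{-1}(U) = ∅ ∈ τ_X ✓.
  U = {18, 20}: f^{-1}(U) = {54, 55} ∉ τ_X ✗.
  U = {19, 20}: f^{-1}(U) = {53, 54, 55} ∈ τ_X ✓.
  U = {19, 21}: f^{-1}(U) = {53} ∈ τ_X ✓.
  U = {20, 21}: f^{-1}(U) = {54, 55} ∉ τ_X ✗.
  U = {18, 19, 20}: f^{-1}(U) = {53, 54, 55} ∈ τ_X ✓.
  U = {18, 20, 21}: f^{-1}(U) = {54, 55} ∉ τ_X ✗.
  U = {19, 20, 21}: f^{-1}(U) = {53, 54, 55} ∈ τ_X ✓.
  U = {18, 19, 20, 21}: f^{-1}(U) = {53, 54, 55} ∈ τ_X ✓.
Found U = {20} with f^{-1}(U) = {54, 55} not in τ_X. Therefore f is NOT continuous.


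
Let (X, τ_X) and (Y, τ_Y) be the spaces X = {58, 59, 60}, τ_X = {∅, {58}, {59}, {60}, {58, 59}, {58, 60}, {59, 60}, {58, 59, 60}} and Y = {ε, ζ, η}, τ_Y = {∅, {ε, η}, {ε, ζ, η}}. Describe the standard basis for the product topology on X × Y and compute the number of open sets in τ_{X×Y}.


Basis B = {∅ × ∅, {58} × {ε, η}, {59} × {ε, η}, {60} × {ε, η}, {58} × {ε, ζ, η}, {59} × {ε, ζ, η}, {60} × {ε, ζ, η}, {58, 59} × {ε, η}, {58, 60} × {ε, η}, {59, 60} × {ε, η}, {58, 59} × {ε, ζ, η}, {58, 60} × {ε, ζ, η}, {58, 59, 60} × {ε, η}, {59, 60} × {ε, ζ, η}, {58, 59, 60} × {ε, ζ, η}}; |τ_{X×Y}| = 27.

Enumerate products U × V with U ∈ τ_X, V ∈ τ_Y (deduplicated):
  ∅ × ∅ = {} (∅)
  {58} × {ε, η} = {(58,ε), (58,η)}
  {59} × {ε, η} = {(59,ε), (59,η)}
  {60} × {ε, η} = {(60,ε), (60,η)}
  {58} × {ε, ζ, η} = {(58,ε), (58,ζ), (58,η)}
  {59} × {ε, ζ, η} = {(59,ε), (59,ζ), (59,η)}
  {60} × {ε, ζ, η} = {(60,ε), (60,ζ), (60,η)}
  {58, 59} × {ε, η} = {(58,ε), (58,η), (59,ε), (59,η)}
  {58, 60} × {ε, η} = {(58,ε), (58,η), (60,ε), (60,η)}
  {59, 60} × {ε, η} = {(59,ε), (59,η), (60,ε), (60,η)}
  {58, 59} × {ε, ζ, η} = {(58,ε), (58,ζ), (58,η), (59,ε), (59,ζ), (59,η)}
  {58, 60} × {ε, ζ, η} = {(58,ε), (58,ζ), (58,η), (60,ε), (60,ζ), (60,η)}
  {58, 59, 60} × {ε, η} = {(58,ε), (58,η), (59,ε), (59,η), (60,ε), (60,η)}
  {59, 60} × {ε, ζ, η} = {(59,ε), (59,ζ), (59,η), (60,ε), (60,ζ), (60,η)}
  {58, 59, 60} × {ε, ζ, η} = {(58,ε), (58,ζ), (58,η), (59,ε), (59,ζ), (59,η), (60,ε), (60,ζ), (60,η)}
These 15 distinct sets form the basis B.
Close under arbitrary unions to get τ_{X×Y}; counting gives |τ_{X×Y}| = 27.


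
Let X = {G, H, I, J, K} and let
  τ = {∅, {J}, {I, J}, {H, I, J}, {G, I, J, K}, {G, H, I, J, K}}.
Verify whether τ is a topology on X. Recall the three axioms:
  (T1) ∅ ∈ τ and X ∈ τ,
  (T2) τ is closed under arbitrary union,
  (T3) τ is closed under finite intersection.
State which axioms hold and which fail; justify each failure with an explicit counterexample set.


τ IS a topology on X.

Axiom (T1): ∅ ∈ τ? Yes; X ∈ τ? Yes.
Axiom (T2/T3): check pairwise unions and intersections of members of τ.
All pairwise intersections and unions checked — each lies in τ. Therefore τ satisfies (T1), (T2), (T3): it IS a topology on X.


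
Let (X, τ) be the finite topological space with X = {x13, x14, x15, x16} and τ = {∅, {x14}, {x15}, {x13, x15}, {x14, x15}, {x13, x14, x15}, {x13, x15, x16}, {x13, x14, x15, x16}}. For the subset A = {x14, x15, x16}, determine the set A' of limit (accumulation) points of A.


A' = {x13, x16}

For each x ∈ X, list the open sets U ∈ τ with x ∈ U, then check whether U ∩ (A ∖ {x}) ≠ ∅ for every such U.
  x = x13: opens ∋ x are {x13, x15}, {x13, x14, x15}, {x13, x15, x16}, {x13, x14, x15, x16}; each meets A ∖ {x13}, so x IS a limit point.
  x = x14: open {x14} ∋ x has {x14} ∩ (A ∖ {x14}) = ∅, so x is NOT a limit point.
  x = x15: open {x15} ∋ x has {x15} ∩ (A ∖ {x15}) = ∅, so x is NOT a limit point.
  x = x16: opens ∋ x are {x13, x15, x16}, {x13, x14, x15, x16}; each meets A ∖ {x16}, so x IS a limit point.
Collecting: A' = {x13, x16}.
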